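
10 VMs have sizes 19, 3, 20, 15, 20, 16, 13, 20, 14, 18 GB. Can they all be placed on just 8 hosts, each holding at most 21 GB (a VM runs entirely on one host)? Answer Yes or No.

No

Total = 158 GB; ⌈158/21⌉ = 8.
9 VMs each exceed half the capacity and cannot share a host, forcing at least 9 hosts.
At least 9 hosts are required, but only 8 are allowed.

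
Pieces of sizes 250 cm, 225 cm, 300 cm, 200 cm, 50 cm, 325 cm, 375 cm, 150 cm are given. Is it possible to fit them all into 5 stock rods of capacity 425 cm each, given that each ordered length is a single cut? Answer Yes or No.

A valid assignment using 5 stock rods:
  stock rod 1: 375 + 50 = 425
  stock rod 2: 325 = 325
  stock rod 3: 300 = 300
  stock rod 4: 250 + 150 = 400
  stock rod 5: 225 + 200 = 425
Every load is within 425 cm, so 5 stock rods suffice.

Yes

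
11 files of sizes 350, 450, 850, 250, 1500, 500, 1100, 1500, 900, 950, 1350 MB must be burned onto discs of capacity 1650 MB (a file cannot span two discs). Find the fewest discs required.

Total = 1500 + 1500 + 1350 + 1100 + 950 + 900 + 850 + 500 + 450 + 350 + 250 = 9700 MB.
Lower bound: ⌈9700/1650⌉ = 6 discs.
Also, 7 files each exceed 825 MB, and no two of those can share a disc, so at least 7 discs are needed.
A packing using 7 discs:
  disc 1: 1500 = 1500
  disc 2: 1500 = 1500
  disc 3: 1350 + 250 = 1600
  disc 4: 1100 + 500 = 1600
  disc 5: 950 + 450 = 1400
  disc 6: 900 + 350 = 1250
  disc 7: 850 = 850
This matches the lower bound, so 7 is optimal.

7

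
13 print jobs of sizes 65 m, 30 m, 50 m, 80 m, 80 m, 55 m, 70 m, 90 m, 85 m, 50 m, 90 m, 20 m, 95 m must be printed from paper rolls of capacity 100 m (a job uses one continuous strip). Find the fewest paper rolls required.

10

Total = 95 + 90 + 90 + 85 + 80 + 80 + 70 + 65 + 55 + 50 + 50 + 30 + 20 = 860 m.
Lower bound: ⌈860/100⌉ = 9 paper rolls.
A packing using 10 paper rolls:
  roll 1: 95 = 95
  roll 2: 90 = 90
  roll 3: 90 = 90
  roll 4: 85 = 85
  roll 5: 80 + 20 = 100
  roll 6: 80 = 80
  roll 7: 70 + 30 = 100
  roll 8: 65 = 65
  roll 9: 55 = 55
  roll 10: 50 + 50 = 100
No arrangement into 9 paper rolls stays within capacity, so 10 is optimal.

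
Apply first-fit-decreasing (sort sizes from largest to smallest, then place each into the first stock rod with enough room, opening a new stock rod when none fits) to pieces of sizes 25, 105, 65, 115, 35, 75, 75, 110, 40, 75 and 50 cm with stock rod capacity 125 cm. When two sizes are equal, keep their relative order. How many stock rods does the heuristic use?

Sorted descending: 115, 110, 105, 75, 75, 75, 65, 50, 40, 35, 25.
  115 → stock rod 1 (new)  [load 115/125]
  110 → stock rod 2 (new)  [load 110/125]
  105 → stock rod 3 (new)  [load 105/125]
  75 → stock rod 4 (new)  [load 75/125]
  75 → stock rod 5 (new)  [load 75/125]
  75 → stock rod 6 (new)  [load 75/125]
  65 → stock rod 7 (new)  [load 65/125]
  50 → stock rod 4  [load 125/125]
  40 → stock rod 5  [load 115/125]
  35 → stock rod 6  [load 110/125]
  25 → stock rod 7  [load 90/125]
7 stock rods opened.

7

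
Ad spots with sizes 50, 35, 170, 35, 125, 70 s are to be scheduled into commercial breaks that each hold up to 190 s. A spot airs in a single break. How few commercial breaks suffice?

Total = 170 + 125 + 70 + 50 + 35 + 35 = 485 s.
Lower bound: ⌈485/190⌉ = 3 commercial breaks.
A packing using 3 commercial breaks:
  break 1: 170 = 170
  break 2: 125 + 50 = 175
  break 3: 70 + 35 + 35 = 140
This matches the lower bound, so 3 is optimal.

3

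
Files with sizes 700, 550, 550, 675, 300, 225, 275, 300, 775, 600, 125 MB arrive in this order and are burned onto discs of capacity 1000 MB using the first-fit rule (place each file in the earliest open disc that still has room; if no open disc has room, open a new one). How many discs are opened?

  700 → disc 1 (new)  [load 700/1000]
  550 → disc 2 (new)  [load 550/1000]
  550 → disc 3 (new)  [load 550/1000]
  675 → disc 4 (new)  [load 675/1000]
  300 → disc 1  [load 1000/1000]
  225 → disc 2  [load 775/1000]
  275 → disc 3  [load 825/1000]
  300 → disc 4  [load 975/1000]
  775 → disc 5 (new)  [load 775/1000]
  600 → disc 6 (new)  [load 600/1000]
  125 → disc 2  [load 900/1000]
6 discs opened.

6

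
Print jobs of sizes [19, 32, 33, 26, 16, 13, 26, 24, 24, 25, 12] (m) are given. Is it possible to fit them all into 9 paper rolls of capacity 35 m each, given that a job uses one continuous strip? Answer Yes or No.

Yes

A valid assignment using 9 paper rolls:
  roll 1: 33 = 33
  roll 2: 32 = 32
  roll 3: 26 = 26
  roll 4: 26 = 26
  roll 5: 25 = 25
  roll 6: 24 = 24
  roll 7: 24 = 24
  roll 8: 19 + 16 = 35
  roll 9: 13 + 12 = 25
Every load is within 35 m, so 9 paper rolls suffice.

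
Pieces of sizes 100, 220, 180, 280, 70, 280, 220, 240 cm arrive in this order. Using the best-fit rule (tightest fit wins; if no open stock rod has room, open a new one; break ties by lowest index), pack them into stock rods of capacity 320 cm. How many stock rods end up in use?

6

  100 → stock rod 1 (new)  [load 100/320]
  220 → stock rod 1  [load 320/320]
  180 → stock rod 2 (new)  [load 180/320]
  280 → stock rod 3 (new)  [load 280/320]
  70 → stock rod 2  [load 250/320]
  280 → stock rod 4 (new)  [load 280/320]
  220 → stock rod 5 (new)  [load 220/320]
  240 → stock rod 6 (new)  [load 240/320]
6 stock rods opened.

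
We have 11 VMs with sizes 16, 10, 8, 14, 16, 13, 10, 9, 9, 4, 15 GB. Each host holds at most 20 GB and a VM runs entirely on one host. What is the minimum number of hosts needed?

8

Total = 16 + 16 + 15 + 14 + 13 + 10 + 10 + 9 + 9 + 8 + 4 = 124 GB.
Lower bound: ⌈124/20⌉ = 7 hosts.
A packing using 8 hosts:
  host 1: 16 + 4 = 20
  host 2: 16 = 16
  host 3: 15 = 15
  host 4: 14 = 14
  host 5: 13 = 13
  host 6: 10 + 10 = 20
  host 7: 9 + 9 = 18
  host 8: 8 = 8
No arrangement into 7 hosts stays within capacity, so 8 is optimal.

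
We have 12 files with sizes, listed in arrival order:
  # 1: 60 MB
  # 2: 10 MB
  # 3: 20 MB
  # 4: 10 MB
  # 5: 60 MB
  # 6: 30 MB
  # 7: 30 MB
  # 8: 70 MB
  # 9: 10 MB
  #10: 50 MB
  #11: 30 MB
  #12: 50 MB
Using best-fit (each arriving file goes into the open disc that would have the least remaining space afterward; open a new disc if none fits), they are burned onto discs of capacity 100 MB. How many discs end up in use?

  60 → disc 1 (new)  [load 60/100]
  10 → disc 1  [load 70/100]
  20 → disc 1  [load 90/100]
  10 → disc 1  [load 100/100]
  60 → disc 2 (new)  [load 60/100]
  30 → disc 2  [load 90/100]
  30 → disc 3 (new)  [load 30/100]
  70 → disc 3  [load 100/100]
  10 → disc 2  [load 100/100]
  50 → disc 4 (new)  [load 50/100]
  30 → disc 4  [load 80/100]
  50 → disc 5 (new)  [load 50/100]
5 discs opened.

5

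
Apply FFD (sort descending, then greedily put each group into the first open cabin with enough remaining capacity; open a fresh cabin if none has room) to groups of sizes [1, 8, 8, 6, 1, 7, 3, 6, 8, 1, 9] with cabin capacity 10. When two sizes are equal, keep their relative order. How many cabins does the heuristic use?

7

Sorted descending: 9, 8, 8, 8, 7, 6, 6, 3, 1, 1, 1.
  9 → cabin 1 (new)  [load 9/10]
  8 → cabin 2 (new)  [load 8/10]
  8 → cabin 3 (new)  [load 8/10]
  8 → cabin 4 (new)  [load 8/10]
  7 → cabin 5 (new)  [load 7/10]
  6 → cabin 6 (new)  [load 6/10]
  6 → cabin 7 (new)  [load 6/10]
  3 → cabin 5  [load 10/10]
  1 → cabin 1  [load 10/10]
  1 → cabin 2  [load 9/10]
  1 → cabin 2  [load 10/10]
7 cabins opened.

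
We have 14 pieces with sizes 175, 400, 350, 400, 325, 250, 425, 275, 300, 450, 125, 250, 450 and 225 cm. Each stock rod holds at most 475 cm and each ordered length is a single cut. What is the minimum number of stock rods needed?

Total = 450 + 450 + 425 + 400 + 400 + 350 + 325 + 300 + 275 + 250 + 250 + 225 + 175 + 125 = 4400 cm.
Lower bound: ⌈4400/475⌉ = 10 stock rods.
Also, 11 pieces each exceed 475/2 cm, and no two of those can share a stock rod, so at least 11 stock rods are needed.
A packing using 11 stock rods:
  stock rod 1: 450 = 450
  stock rod 2: 450 = 450
  stock rod 3: 425 = 425
  stock rod 4: 400 = 400
  stock rod 5: 400 = 400
  stock rod 6: 350 + 125 = 475
  stock rod 7: 325 = 325
  stock rod 8: 300 + 175 = 475
  stock rod 9: 275 = 275
  stock rod 10: 250 + 225 = 475
  stock rod 11: 250 = 250
This matches the lower bound, so 11 is optimal.

11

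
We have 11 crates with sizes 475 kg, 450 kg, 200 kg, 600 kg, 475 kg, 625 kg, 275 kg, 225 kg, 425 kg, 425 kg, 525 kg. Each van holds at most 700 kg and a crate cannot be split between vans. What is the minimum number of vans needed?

8

Total = 625 + 600 + 525 + 475 + 475 + 450 + 425 + 425 + 275 + 225 + 200 = 4700 kg.
Lower bound: ⌈4700/700⌉ = 7 vans.
Also, 8 crates each exceed 350 kg, and no two of those can share a van, so at least 8 vans are needed.
A packing using 8 vans:
  van 1: 625 = 625
  van 2: 600 = 600
  van 3: 525 = 525
  van 4: 475 + 225 = 700
  van 5: 475 + 200 = 675
  van 6: 450 = 450
  van 7: 425 + 275 = 700
  van 8: 425 = 425
This matches the lower bound, so 8 is optimal.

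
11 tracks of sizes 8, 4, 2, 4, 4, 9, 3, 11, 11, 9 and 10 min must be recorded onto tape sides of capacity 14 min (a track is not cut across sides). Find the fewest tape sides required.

Total = 11 + 11 + 10 + 9 + 9 + 8 + 4 + 4 + 4 + 3 + 2 = 75 min.
Lower bound: ⌈75/14⌉ = 6 tape sides.
A packing using 6 tape sides:
  side 1: 11 + 3 = 14
  side 2: 11 + 2 = 13
  side 3: 10 + 4 = 14
  side 4: 9 + 4 = 13
  side 5: 9 + 4 = 13
  side 6: 8 = 8
This matches the lower bound, so 6 is optimal.

6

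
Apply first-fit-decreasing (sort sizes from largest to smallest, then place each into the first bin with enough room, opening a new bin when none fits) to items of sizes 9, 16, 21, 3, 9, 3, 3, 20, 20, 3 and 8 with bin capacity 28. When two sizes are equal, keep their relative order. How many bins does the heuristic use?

5

Sorted descending: 21, 20, 20, 16, 9, 9, 8, 3, 3, 3, 3.
  21 → bin 1 (new)  [load 21/28]
  20 → bin 2 (new)  [load 20/28]
  20 → bin 3 (new)  [load 20/28]
  16 → bin 4 (new)  [load 16/28]
  9 → bin 4  [load 25/28]
  9 → bin 5 (new)  [load 9/28]
  8 → bin 2  [load 28/28]
  3 → bin 1  [load 24/28]
  3 → bin 1  [load 27/28]
  3 → bin 3  [load 23/28]
  3 → bin 3  [load 26/28]
5 bins opened.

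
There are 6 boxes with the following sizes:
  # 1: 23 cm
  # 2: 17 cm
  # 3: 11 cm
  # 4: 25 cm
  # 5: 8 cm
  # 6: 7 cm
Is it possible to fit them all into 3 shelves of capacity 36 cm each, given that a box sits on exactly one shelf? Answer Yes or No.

Yes

A valid assignment using 3 shelves:
  shelf 1: 25 + 11 = 36
  shelf 2: 23 + 8 = 31
  shelf 3: 17 + 7 = 24
Every load is within 36 cm, so 3 shelves suffice.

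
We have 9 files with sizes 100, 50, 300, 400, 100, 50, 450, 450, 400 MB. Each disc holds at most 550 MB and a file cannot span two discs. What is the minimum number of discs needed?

Total = 450 + 450 + 400 + 400 + 300 + 100 + 100 + 50 + 50 = 2300 MB.
Lower bound: ⌈2300/550⌉ = 5 discs.
A packing using 5 discs:
  disc 1: 450 + 100 = 550
  disc 2: 450 + 100 = 550
  disc 3: 400 + 50 + 50 = 500
  disc 4: 400 = 400
  disc 5: 300 = 300
This matches the lower bound, so 5 is optimal.

5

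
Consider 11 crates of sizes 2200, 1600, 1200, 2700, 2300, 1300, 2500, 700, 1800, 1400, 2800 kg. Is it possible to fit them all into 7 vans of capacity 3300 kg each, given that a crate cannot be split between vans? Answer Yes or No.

No

Total = 20500 kg; ⌈20500/3300⌉ = 7.
The bound of 7 does not rule out 7, but exhaustive search shows no assignment into 7 vans of capacity 3300 kg exists — the minimum is 8.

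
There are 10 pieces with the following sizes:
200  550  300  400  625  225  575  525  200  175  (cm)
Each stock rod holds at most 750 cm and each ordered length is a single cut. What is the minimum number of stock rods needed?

Total = 625 + 575 + 550 + 525 + 400 + 300 + 225 + 200 + 200 + 175 = 3775 cm.
Lower bound: ⌈3775/750⌉ = 6 stock rods.
A packing using 6 stock rods:
  stock rod 1: 625 = 625
  stock rod 2: 575 + 175 = 750
  stock rod 3: 550 + 200 = 750
  stock rod 4: 525 + 225 = 750
  stock rod 5: 400 + 300 = 700
  stock rod 6: 200 = 200
This matches the lower bound, so 6 is optimal.

6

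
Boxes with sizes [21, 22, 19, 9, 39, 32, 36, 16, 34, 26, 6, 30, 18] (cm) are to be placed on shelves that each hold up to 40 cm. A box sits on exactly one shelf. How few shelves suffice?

Total = 39 + 36 + 34 + 32 + 30 + 26 + 22 + 21 + 19 + 18 + 16 + 9 + 6 = 308 cm.
Lower bound: ⌈308/40⌉ = 8 shelves.
A packing using 9 shelves:
  shelf 1: 39 = 39
  shelf 2: 36 = 36
  shelf 3: 34 + 6 = 40
  shelf 4: 32 = 32
  shelf 5: 30 + 9 = 39
  shelf 6: 26 = 26
  shelf 7: 22 + 18 = 40
  shelf 8: 21 + 19 = 40
  shelf 9: 16 = 16
No arrangement into 8 shelves stays within capacity, so 9 is optimal.

9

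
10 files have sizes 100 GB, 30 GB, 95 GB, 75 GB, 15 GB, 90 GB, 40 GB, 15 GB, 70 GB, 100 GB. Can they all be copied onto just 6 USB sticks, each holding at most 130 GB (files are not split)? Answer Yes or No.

Yes

A valid assignment using 6 USB sticks:
  USB stick 1: 100 + 30 = 130
  USB stick 2: 100 + 15 + 15 = 130
  USB stick 3: 95 = 95
  USB stick 4: 90 + 40 = 130
  USB stick 5: 75 = 75
  USB stick 6: 70 = 70
Every load is within 130 GB, so 6 USB sticks suffice.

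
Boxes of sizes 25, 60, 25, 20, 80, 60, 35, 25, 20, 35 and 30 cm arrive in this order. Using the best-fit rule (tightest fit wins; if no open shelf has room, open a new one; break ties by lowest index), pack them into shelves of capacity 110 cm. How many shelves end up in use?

  25 → shelf 1 (new)  [load 25/110]
  60 → shelf 1  [load 85/110]
  25 → shelf 1  [load 110/110]
  20 → shelf 2 (new)  [load 20/110]
  80 → shelf 2  [load 100/110]
  60 → shelf 3 (new)  [load 60/110]
  35 → shelf 3  [load 95/110]
  25 → shelf 4 (new)  [load 25/110]
  20 → shelf 4  [load 45/110]
  35 → shelf 4  [load 80/110]
  30 → shelf 4  [load 110/110]
4 shelves opened.

4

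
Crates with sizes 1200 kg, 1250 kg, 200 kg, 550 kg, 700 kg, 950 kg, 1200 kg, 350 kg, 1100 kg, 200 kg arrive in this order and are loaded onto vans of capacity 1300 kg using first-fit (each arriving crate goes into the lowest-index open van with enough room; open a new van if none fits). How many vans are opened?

7

  1200 → van 1 (new)  [load 1200/1300]
  1250 → van 2 (new)  [load 1250/1300]
  200 → van 3 (new)  [load 200/1300]
  550 → van 3  [load 750/1300]
  700 → van 4 (new)  [load 700/1300]
  950 → van 5 (new)  [load 950/1300]
  1200 → van 6 (new)  [load 1200/1300]
  350 → van 3  [load 1100/1300]
  1100 → van 7 (new)  [load 1100/1300]
  200 → van 3  [load 1300/1300]
7 vans opened.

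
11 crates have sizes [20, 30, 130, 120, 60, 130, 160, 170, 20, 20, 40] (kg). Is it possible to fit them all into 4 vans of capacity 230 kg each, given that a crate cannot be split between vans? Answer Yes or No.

Total = 900 kg; ⌈900/230⌉ = 4.
5 crates each exceed half the capacity and cannot share a van, forcing at least 5 vans.
At least 5 vans are required, but only 4 are allowed.

No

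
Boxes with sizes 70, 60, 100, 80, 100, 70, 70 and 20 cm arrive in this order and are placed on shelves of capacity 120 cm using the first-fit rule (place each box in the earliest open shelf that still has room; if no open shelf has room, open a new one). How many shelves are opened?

  70 → shelf 1 (new)  [load 70/120]
  60 → shelf 2 (new)  [load 60/120]
  100 → shelf 3 (new)  [load 100/120]
  80 → shelf 4 (new)  [load 80/120]
  100 → shelf 5 (new)  [load 100/120]
  70 → shelf 6 (new)  [load 70/120]
  70 → shelf 7 (new)  [load 70/120]
  20 → shelf 1  [load 90/120]
7 shelves opened.

7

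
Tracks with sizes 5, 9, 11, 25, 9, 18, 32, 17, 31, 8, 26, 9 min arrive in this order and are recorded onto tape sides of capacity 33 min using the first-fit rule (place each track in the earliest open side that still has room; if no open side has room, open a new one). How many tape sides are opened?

7

  5 → side 1 (new)  [load 5/33]
  9 → side 1  [load 14/33]
  11 → side 1  [load 25/33]
  25 → side 2 (new)  [load 25/33]
  9 → side 3 (new)  [load 9/33]
  18 → side 3  [load 27/33]
  32 → side 4 (new)  [load 32/33]
  17 → side 5 (new)  [load 17/33]
  31 → side 6 (new)  [load 31/33]
  8 → side 1  [load 33/33]
  26 → side 7 (new)  [load 26/33]
  9 → side 5  [load 26/33]
7 tape sides opened.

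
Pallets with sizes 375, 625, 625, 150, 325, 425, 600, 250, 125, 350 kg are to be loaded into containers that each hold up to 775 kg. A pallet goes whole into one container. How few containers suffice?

6

Total = 625 + 625 + 600 + 425 + 375 + 350 + 325 + 250 + 150 + 125 = 3850 kg.
Lower bound: ⌈3850/775⌉ = 5 containers.
A packing using 6 containers:
  container 1: 625 + 150 = 775
  container 2: 625 + 125 = 750
  container 3: 600 = 600
  container 4: 425 + 350 = 775
  container 5: 375 + 325 = 700
  container 6: 250 = 250
No arrangement into 5 containers stays within capacity, so 6 is optimal.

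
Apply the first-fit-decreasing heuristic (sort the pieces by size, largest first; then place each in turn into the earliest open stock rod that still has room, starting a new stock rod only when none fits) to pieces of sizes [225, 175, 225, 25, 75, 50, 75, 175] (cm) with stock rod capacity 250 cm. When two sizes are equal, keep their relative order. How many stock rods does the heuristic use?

5

Sorted descending: 225, 225, 175, 175, 75, 75, 50, 25.
  225 → stock rod 1 (new)  [load 225/250]
  225 → stock rod 2 (new)  [load 225/250]
  175 → stock rod 3 (new)  [load 175/250]
  175 → stock rod 4 (new)  [load 175/250]
  75 → stock rod 3  [load 250/250]
  75 → stock rod 4  [load 250/250]
  50 → stock rod 5 (new)  [load 50/250]
  25 → stock rod 1  [load 250/250]
5 stock rods opened.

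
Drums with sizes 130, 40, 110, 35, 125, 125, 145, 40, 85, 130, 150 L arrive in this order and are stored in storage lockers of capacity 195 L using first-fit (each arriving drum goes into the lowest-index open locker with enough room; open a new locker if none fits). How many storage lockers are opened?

  130 → locker 1 (new)  [load 130/195]
  40 → locker 1  [load 170/195]
  110 → locker 2 (new)  [load 110/195]
  35 → locker 2  [load 145/195]
  125 → locker 3 (new)  [load 125/195]
  125 → locker 4 (new)  [load 125/195]
  145 → locker 5 (new)  [load 145/195]
  40 → locker 2  [load 185/195]
  85 → locker 6 (new)  [load 85/195]
  130 → locker 7 (new)  [load 130/195]
  150 → locker 8 (new)  [load 150/195]
8 storage lockers opened.

8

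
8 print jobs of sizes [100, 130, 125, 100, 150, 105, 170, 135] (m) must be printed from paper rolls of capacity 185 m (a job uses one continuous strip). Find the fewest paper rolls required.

Total = 170 + 150 + 135 + 130 + 125 + 105 + 100 + 100 = 1015 m.
Lower bound: ⌈1015/185⌉ = 6 paper rolls.
Also, 8 print jobs each exceed 185/2 m, and no two of those can share a roll, so at least 8 paper rolls are needed.
A packing using 8 paper rolls:
  roll 1: 170 = 170
  roll 2: 150 = 150
  roll 3: 135 = 135
  roll 4: 130 = 130
  roll 5: 125 = 125
  roll 6: 105 = 105
  roll 7: 100 = 100
  roll 8: 100 = 100
This matches the lower bound, so 8 is optimal.

8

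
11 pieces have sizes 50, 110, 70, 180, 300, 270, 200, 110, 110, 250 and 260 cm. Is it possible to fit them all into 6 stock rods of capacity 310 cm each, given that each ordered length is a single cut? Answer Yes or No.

No

Total = 1910 cm; ⌈1910/310⌉ = 7.
At least 7 stock rods are required, but only 6 are allowed.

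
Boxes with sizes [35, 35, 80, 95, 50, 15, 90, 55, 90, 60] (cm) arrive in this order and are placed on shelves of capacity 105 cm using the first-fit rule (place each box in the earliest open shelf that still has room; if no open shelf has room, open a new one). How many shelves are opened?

  35 → shelf 1 (new)  [load 35/105]
  35 → shelf 1  [load 70/105]
  80 → shelf 2 (new)  [load 80/105]
  95 → shelf 3 (new)  [load 95/105]
  50 → shelf 4 (new)  [load 50/105]
  15 → shelf 1  [load 85/105]
  90 → shelf 5 (new)  [load 90/105]
  55 → shelf 4  [load 105/105]
  90 → shelf 6 (new)  [load 90/105]
  60 → shelf 7 (new)  [load 60/105]
7 shelves opened.

7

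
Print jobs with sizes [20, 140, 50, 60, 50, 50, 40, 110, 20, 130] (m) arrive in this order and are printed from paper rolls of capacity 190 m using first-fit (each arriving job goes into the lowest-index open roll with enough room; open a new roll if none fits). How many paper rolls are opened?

5

  20 → roll 1 (new)  [load 20/190]
  140 → roll 1  [load 160/190]
  50 → roll 2 (new)  [load 50/190]
  60 → roll 2  [load 110/190]
  50 → roll 2  [load 160/190]
  50 → roll 3 (new)  [load 50/190]
  40 → roll 3  [load 90/190]
  110 → roll 4 (new)  [load 110/190]
  20 → roll 1  [load 180/190]
  130 → roll 5 (new)  [load 130/190]
5 paper rolls opened.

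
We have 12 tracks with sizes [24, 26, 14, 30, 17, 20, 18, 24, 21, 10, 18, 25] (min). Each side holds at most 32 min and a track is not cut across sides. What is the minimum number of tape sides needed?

Total = 30 + 26 + 25 + 24 + 24 + 21 + 20 + 18 + 18 + 17 + 14 + 10 = 247 min.
Lower bound: ⌈247/32⌉ = 8 tape sides.
Also, 10 tracks each exceed 16 min, and no two of those can share a side, so at least 10 tape sides are needed.
A packing using 10 tape sides:
  side 1: 30 = 30
  side 2: 26 = 26
  side 3: 25 = 25
  side 4: 24 = 24
  side 5: 24 = 24
  side 6: 21 + 10 = 31
  side 7: 20 = 20
  side 8: 18 + 14 = 32
  side 9: 18 = 18
  side 10: 17 = 17
This matches the lower bound, so 10 is optimal.

10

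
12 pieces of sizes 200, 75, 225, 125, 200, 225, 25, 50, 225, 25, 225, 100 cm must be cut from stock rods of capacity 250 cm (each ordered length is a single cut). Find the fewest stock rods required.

Total = 225 + 225 + 225 + 225 + 200 + 200 + 125 + 100 + 75 + 50 + 25 + 25 = 1700 cm.
Lower bound: ⌈1700/250⌉ = 7 stock rods.
A packing using 8 stock rods:
  stock rod 1: 225 + 25 = 250
  stock rod 2: 225 + 25 = 250
  stock rod 3: 225 = 225
  stock rod 4: 225 = 225
  stock rod 5: 200 + 50 = 250
  stock rod 6: 200 = 200
  stock rod 7: 125 + 100 = 225
  stock rod 8: 75 = 75
No arrangement into 7 stock rods stays within capacity, so 8 is optimal.

8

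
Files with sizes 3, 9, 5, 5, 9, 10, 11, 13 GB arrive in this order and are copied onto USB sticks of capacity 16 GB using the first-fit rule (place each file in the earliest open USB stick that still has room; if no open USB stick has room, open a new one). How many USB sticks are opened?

  3 → USB stick 1 (new)  [load 3/16]
  9 → USB stick 1  [load 12/16]
  5 → USB stick 2 (new)  [load 5/16]
  5 → USB stick 2  [load 10/16]
  9 → USB stick 3 (new)  [load 9/16]
  10 → USB stick 4 (new)  [load 10/16]
  11 → USB stick 5 (new)  [load 11/16]
  13 → USB stick 6 (new)  [load 13/16]
6 USB sticks opened.

6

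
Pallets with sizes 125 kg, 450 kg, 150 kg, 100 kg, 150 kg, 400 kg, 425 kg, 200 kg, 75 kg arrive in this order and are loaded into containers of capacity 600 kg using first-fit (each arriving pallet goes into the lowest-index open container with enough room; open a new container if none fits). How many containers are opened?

  125 → container 1 (new)  [load 125/600]
  450 → container 1  [load 575/600]
  150 → container 2 (new)  [load 150/600]
  100 → container 2  [load 250/600]
  150 → container 2  [load 400/600]
  400 → container 3 (new)  [load 400/600]
  425 → container 4 (new)  [load 425/600]
  200 → container 2  [load 600/600]
  75 → container 3  [load 475/600]
4 containers opened.

4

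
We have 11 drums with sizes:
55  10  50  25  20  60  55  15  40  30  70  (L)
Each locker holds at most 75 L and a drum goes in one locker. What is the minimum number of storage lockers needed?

6

Total = 70 + 60 + 55 + 55 + 50 + 40 + 30 + 25 + 20 + 15 + 10 = 430 L.
Lower bound: ⌈430/75⌉ = 6 storage lockers.
A packing using 6 storage lockers:
  locker 1: 70 = 70
  locker 2: 60 + 15 = 75
  locker 3: 55 + 20 = 75
  locker 4: 55 + 10 = 65
  locker 5: 50 + 25 = 75
  locker 6: 40 + 30 = 70
This matches the lower bound, so 6 is optimal.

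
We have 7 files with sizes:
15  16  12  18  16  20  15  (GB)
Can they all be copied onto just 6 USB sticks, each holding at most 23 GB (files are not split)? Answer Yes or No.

No

Total = 112 GB; ⌈112/23⌉ = 5.
7 files each exceed half the capacity and cannot share a USB stick, forcing at least 7 USB sticks.
At least 7 USB sticks are required, but only 6 are allowed.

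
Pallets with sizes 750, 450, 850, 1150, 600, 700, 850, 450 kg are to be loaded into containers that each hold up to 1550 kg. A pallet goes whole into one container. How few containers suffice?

5

Total = 1150 + 850 + 850 + 750 + 700 + 600 + 450 + 450 = 5800 kg.
Lower bound: ⌈5800/1550⌉ = 4 containers.
A packing using 5 containers:
  container 1: 1150 = 1150
  container 2: 850 + 700 = 1550
  container 3: 850 + 600 = 1450
  container 4: 750 + 450 = 1200
  container 5: 450 = 450
No arrangement into 4 containers stays within capacity, so 5 is optimal.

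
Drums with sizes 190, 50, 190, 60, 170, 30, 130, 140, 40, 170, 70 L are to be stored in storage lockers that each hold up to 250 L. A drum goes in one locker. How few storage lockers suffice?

6

Total = 190 + 190 + 170 + 170 + 140 + 130 + 70 + 60 + 50 + 40 + 30 = 1240 L.
Lower bound: ⌈1240/250⌉ = 5 storage lockers.
Also, 6 drums each exceed 125 L, and no two of those can share a locker, so at least 6 storage lockers are needed.
A packing using 6 storage lockers:
  locker 1: 190 + 60 = 250
  locker 2: 190 + 50 = 240
  locker 3: 170 + 70 = 240
  locker 4: 170 + 40 + 30 = 240
  locker 5: 140 = 140
  locker 6: 130 = 130
This matches the lower bound, so 6 is optimal.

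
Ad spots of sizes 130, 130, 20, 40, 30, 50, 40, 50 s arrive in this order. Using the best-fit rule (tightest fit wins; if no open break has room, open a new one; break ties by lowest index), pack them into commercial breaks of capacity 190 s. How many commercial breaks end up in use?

3

  130 → break 1 (new)  [load 130/190]
  130 → break 2 (new)  [load 130/190]
  20 → break 1  [load 150/190]
  40 → break 1  [load 190/190]
  30 → break 2  [load 160/190]
  50 → break 3 (new)  [load 50/190]
  40 → break 3  [load 90/190]
  50 → break 3  [load 140/190]
3 commercial breaks opened.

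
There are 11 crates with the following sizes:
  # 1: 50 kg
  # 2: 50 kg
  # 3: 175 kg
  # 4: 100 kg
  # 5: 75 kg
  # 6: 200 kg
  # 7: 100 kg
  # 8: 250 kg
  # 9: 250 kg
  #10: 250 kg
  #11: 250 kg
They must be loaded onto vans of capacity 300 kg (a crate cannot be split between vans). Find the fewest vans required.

7

Total = 250 + 250 + 250 + 250 + 200 + 175 + 100 + 100 + 75 + 50 + 50 = 1750 kg.
Lower bound: ⌈1750/300⌉ = 6 vans.
A packing using 7 vans:
  van 1: 250 + 50 = 300
  van 2: 250 + 50 = 300
  van 3: 250 = 250
  van 4: 250 = 250
  van 5: 200 + 100 = 300
  van 6: 175 + 100 = 275
  van 7: 75 = 75
No arrangement into 6 vans stays within capacity, so 7 is optimal.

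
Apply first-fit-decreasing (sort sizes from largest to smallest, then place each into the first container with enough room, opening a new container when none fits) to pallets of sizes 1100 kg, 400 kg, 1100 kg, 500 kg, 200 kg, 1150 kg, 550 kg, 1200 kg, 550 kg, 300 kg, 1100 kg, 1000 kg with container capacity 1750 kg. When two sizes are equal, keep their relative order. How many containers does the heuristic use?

6

Sorted descending: 1200, 1150, 1100, 1100, 1100, 1000, 550, 550, 500, 400, 300, 200.
  1200 → container 1 (new)  [load 1200/1750]
  1150 → container 2 (new)  [load 1150/1750]
  1100 → container 3 (new)  [load 1100/1750]
  1100 → container 4 (new)  [load 1100/1750]
  1100 → container 5 (new)  [load 1100/1750]
  1000 → container 6 (new)  [load 1000/1750]
  550 → container 1  [load 1750/1750]
  550 → container 2  [load 1700/1750]
  500 → container 3  [load 1600/1750]
  400 → container 4  [load 1500/1750]
  300 → container 5  [load 1400/1750]
  200 → container 4  [load 1700/1750]
6 containers opened.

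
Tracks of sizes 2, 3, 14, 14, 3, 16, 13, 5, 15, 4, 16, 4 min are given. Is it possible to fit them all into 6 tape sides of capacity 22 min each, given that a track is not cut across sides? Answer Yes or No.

A valid assignment using 6 tape sides:
  side 1: 16 + 5 = 21
  side 2: 16 + 4 + 2 = 22
  side 3: 15 + 4 + 3 = 22
  side 4: 14 + 3 = 17
  side 5: 14 = 14
  side 6: 13 = 13
Every load is within 22 min, so 6 tape sides suffice.

Yes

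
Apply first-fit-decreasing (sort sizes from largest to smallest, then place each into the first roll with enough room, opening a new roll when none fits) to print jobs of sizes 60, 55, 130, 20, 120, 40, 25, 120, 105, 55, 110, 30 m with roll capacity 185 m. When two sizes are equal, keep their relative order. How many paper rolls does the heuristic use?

5

Sorted descending: 130, 120, 120, 110, 105, 60, 55, 55, 40, 30, 25, 20.
  130 → roll 1 (new)  [load 130/185]
  120 → roll 2 (new)  [load 120/185]
  120 → roll 3 (new)  [load 120/185]
  110 → roll 4 (new)  [load 110/185]
  105 → roll 5 (new)  [load 105/185]
  60 → roll 2  [load 180/185]
  55 → roll 1  [load 185/185]
  55 → roll 3  [load 175/185]
  40 → roll 4  [load 150/185]
  30 → roll 4  [load 180/185]
  25 → roll 5  [load 130/185]
  20 → roll 5  [load 150/185]
5 paper rolls opened.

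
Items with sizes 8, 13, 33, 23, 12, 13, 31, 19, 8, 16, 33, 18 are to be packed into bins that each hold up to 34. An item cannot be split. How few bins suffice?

Total = 33 + 33 + 31 + 23 + 19 + 18 + 16 + 13 + 13 + 12 + 8 + 8 = 227.
Lower bound: ⌈227/34⌉ = 7 bins.
A packing using 7 bins:
  bin 1: 33 = 33
  bin 2: 33 = 33
  bin 3: 31 = 31
  bin 4: 23 + 8 = 31
  bin 5: 19 + 13 = 32
  bin 6: 18 + 16 = 34
  bin 7: 13 + 12 + 8 = 33
This matches the lower bound, so 7 is optimal.

7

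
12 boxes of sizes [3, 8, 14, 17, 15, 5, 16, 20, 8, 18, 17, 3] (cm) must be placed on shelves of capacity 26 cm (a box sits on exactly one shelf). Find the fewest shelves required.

7

Total = 20 + 18 + 17 + 17 + 16 + 15 + 14 + 8 + 8 + 5 + 3 + 3 = 144 cm.
Lower bound: ⌈144/26⌉ = 6 shelves.
Also, 7 boxes each exceed 13 cm, and no two of those can share a shelf, so at least 7 shelves are needed.
A packing using 7 shelves:
  shelf 1: 20 + 5 = 25
  shelf 2: 18 + 8 = 26
  shelf 3: 17 + 8 = 25
  shelf 4: 17 + 3 + 3 = 23
  shelf 5: 16 = 16
  shelf 6: 15 = 15
  shelf 7: 14 = 14
This matches the lower bound, so 7 is optimal.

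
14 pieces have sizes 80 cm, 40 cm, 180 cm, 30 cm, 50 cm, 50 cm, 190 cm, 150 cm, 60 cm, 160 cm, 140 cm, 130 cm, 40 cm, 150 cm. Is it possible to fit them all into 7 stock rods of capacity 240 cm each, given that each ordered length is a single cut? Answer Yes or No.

A valid assignment using 7 stock rods:
  stock rod 1: 190 + 50 = 240
  stock rod 2: 180 + 60 = 240
  stock rod 3: 160 + 80 = 240
  stock rod 4: 150 + 50 + 40 = 240
  stock rod 5: 150 + 40 + 30 = 220
  stock rod 6: 140 = 140
  stock rod 7: 130 = 130
Every load is within 240 cm, so 7 stock rods suffice.

Yes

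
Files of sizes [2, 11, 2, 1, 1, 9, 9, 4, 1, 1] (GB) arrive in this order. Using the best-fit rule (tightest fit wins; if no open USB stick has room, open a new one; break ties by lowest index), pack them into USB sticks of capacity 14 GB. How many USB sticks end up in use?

  2 → USB stick 1 (new)  [load 2/14]
  11 → USB stick 1  [load 13/14]
  2 → USB stick 2 (new)  [load 2/14]
  1 → USB stick 1  [load 14/14]
  1 → USB stick 2  [load 3/14]
  9 → USB stick 2  [load 12/14]
  9 → USB stick 3 (new)  [load 9/14]
  4 → USB stick 3  [load 13/14]
  1 → USB stick 3  [load 14/14]
  1 → USB stick 2  [load 13/14]
3 USB sticks opened.

3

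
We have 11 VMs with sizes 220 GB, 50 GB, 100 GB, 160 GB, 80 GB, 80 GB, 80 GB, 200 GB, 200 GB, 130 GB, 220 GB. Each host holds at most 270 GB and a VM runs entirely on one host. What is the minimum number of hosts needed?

7

Total = 220 + 220 + 200 + 200 + 160 + 130 + 100 + 80 + 80 + 80 + 50 = 1520 GB.
Lower bound: ⌈1520/270⌉ = 6 hosts.
A packing using 7 hosts:
  host 1: 220 + 50 = 270
  host 2: 220 = 220
  host 3: 200 = 200
  host 4: 200 = 200
  host 5: 160 + 100 = 260
  host 6: 130 + 80 = 210
  host 7: 80 + 80 = 160
No arrangement into 6 hosts stays within capacity, so 7 is optimal.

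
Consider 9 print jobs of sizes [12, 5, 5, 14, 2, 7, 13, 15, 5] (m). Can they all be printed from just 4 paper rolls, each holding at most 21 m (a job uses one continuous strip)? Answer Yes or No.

Yes

A valid assignment using 4 paper rolls:
  roll 1: 15 + 5 = 20
  roll 2: 14 + 7 = 21
  roll 3: 13 + 5 + 2 = 20
  roll 4: 12 + 5 = 17
Every load is within 21 m, so 4 paper rolls suffice.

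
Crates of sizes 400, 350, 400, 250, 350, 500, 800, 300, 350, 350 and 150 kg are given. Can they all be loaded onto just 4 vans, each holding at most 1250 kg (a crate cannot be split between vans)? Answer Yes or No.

Yes

A valid assignment using 4 vans:
  van 1: 800 + 400 = 1200
  van 2: 500 + 400 + 350 = 1250
  van 3: 350 + 350 + 350 + 150 = 1200
  van 4: 300 + 250 = 550
Every load is within 1250 kg, so 4 vans suffice.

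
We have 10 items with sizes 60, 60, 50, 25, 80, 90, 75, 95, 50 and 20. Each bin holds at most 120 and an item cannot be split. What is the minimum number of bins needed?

6

Total = 95 + 90 + 80 + 75 + 60 + 60 + 50 + 50 + 25 + 20 = 605.
Lower bound: ⌈605/120⌉ = 6 bins.
A packing using 6 bins:
  bin 1: 95 + 25 = 120
  bin 2: 90 + 20 = 110
  bin 3: 80 = 80
  bin 4: 75 = 75
  bin 5: 60 + 60 = 120
  bin 6: 50 + 50 = 100
This matches the lower bound, so 6 is optimal.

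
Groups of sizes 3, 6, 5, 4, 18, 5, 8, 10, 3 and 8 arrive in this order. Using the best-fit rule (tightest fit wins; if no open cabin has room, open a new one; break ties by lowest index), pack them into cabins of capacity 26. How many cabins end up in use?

  3 → cabin 1 (new)  [load 3/26]
  6 → cabin 1  [load 9/26]
  5 → cabin 1  [load 14/26]
  4 → cabin 1  [load 18/26]
  18 → cabin 2 (new)  [load 18/26]
  5 → cabin 1  [load 23/26]
  8 → cabin 2  [load 26/26]
  10 → cabin 3 (new)  [load 10/26]
  3 → cabin 1  [load 26/26]
  8 → cabin 3  [load 18/26]
3 cabins opened.

3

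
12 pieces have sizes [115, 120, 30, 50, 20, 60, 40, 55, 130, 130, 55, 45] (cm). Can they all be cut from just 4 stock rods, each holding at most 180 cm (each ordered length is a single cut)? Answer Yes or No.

No

Total = 850 cm; ⌈850/180⌉ = 5.
At least 5 stock rods are required, but only 4 are allowed.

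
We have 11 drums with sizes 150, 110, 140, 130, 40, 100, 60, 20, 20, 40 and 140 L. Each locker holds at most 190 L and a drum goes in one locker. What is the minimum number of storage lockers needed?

6

Total = 150 + 140 + 140 + 130 + 110 + 100 + 60 + 40 + 40 + 20 + 20 = 950 L.
Lower bound: ⌈950/190⌉ = 5 storage lockers.
Also, 6 drums each exceed 95 L, and no two of those can share a locker, so at least 6 storage lockers are needed.
A packing using 6 storage lockers:
  locker 1: 150 + 40 = 190
  locker 2: 140 + 40 = 180
  locker 3: 140 + 20 + 20 = 180
  locker 4: 130 + 60 = 190
  locker 5: 110 = 110
  locker 6: 100 = 100
This matches the lower bound, so 6 is optimal.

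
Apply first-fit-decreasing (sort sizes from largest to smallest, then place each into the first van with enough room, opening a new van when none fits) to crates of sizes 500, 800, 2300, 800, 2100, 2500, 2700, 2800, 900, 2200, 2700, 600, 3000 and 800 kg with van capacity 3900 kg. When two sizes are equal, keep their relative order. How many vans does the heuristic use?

8

Sorted descending: 3000, 2800, 2700, 2700, 2500, 2300, 2200, 2100, 900, 800, 800, 800, 600, 500.
  3000 → van 1 (new)  [load 3000/3900]
  2800 → van 2 (new)  [load 2800/3900]
  2700 → van 3 (new)  [load 2700/3900]
  2700 → van 4 (new)  [load 2700/3900]
  2500 → van 5 (new)  [load 2500/3900]
  2300 → van 6 (new)  [load 2300/3900]
  2200 → van 7 (new)  [load 2200/3900]
  2100 → van 8 (new)  [load 2100/3900]
  900 → van 1  [load 3900/3900]
  800 → van 2  [load 3600/3900]
  800 → van 3  [load 3500/3900]
  800 → van 4  [load 3500/3900]
  600 → van 5  [load 3100/3900]
  500 → van 5  [load 3600/3900]
8 vans opened.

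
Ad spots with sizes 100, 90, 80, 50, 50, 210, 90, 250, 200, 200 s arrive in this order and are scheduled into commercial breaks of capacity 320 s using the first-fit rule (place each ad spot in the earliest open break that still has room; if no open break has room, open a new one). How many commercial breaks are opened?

  100 → break 1 (new)  [load 100/320]
  90 → break 1  [load 190/320]
  80 → break 1  [load 270/320]
  50 → break 1  [load 320/320]
  50 → break 2 (new)  [load 50/320]
  210 → break 2  [load 260/320]
  90 → break 3 (new)  [load 90/320]
  250 → break 4 (new)  [load 250/320]
  200 → break 3  [load 290/320]
  200 → break 5 (new)  [load 200/320]
5 commercial breaks opened.

5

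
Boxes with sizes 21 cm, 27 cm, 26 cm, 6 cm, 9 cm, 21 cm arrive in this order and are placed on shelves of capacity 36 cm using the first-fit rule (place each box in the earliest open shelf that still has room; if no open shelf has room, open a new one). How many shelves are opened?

  21 → shelf 1 (new)  [load 21/36]
  27 → shelf 2 (new)  [load 27/36]
  26 → shelf 3 (new)  [load 26/36]
  6 → shelf 1  [load 27/36]
  9 → shelf 1  [load 36/36]
  21 → shelf 4 (new)  [load 21/36]
4 shelves opened.

4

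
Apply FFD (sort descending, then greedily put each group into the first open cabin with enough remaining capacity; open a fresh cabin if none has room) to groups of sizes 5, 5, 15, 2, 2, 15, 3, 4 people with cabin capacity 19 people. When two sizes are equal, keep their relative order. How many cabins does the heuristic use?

Sorted descending: 15, 15, 5, 5, 4, 3, 2, 2.
  15 → cabin 1 (new)  [load 15/19]
  15 → cabin 2 (new)  [load 15/19]
  5 → cabin 3 (new)  [load 5/19]
  5 → cabin 3  [load 10/19]
  4 → cabin 1  [load 19/19]
  3 → cabin 2  [load 18/19]
  2 → cabin 3  [load 12/19]
  2 → cabin 3  [load 14/19]
3 cabins opened.

3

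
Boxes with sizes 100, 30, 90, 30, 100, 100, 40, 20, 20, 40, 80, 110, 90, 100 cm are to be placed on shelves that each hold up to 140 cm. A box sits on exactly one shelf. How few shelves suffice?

8

Total = 110 + 100 + 100 + 100 + 100 + 90 + 90 + 80 + 40 + 40 + 30 + 30 + 20 + 20 = 950 cm.
Lower bound: ⌈950/140⌉ = 7 shelves.
Also, 8 boxes each exceed 70 cm, and no two of those can share a shelf, so at least 8 shelves are needed.
A packing using 8 shelves:
  shelf 1: 110 + 30 = 140
  shelf 2: 100 + 40 = 140
  shelf 3: 100 + 40 = 140
  shelf 4: 100 + 30 = 130
  shelf 5: 100 + 20 + 20 = 140
  shelf 6: 90 = 90
  shelf 7: 90 = 90
  shelf 8: 80 = 80
This matches the lower bound, so 8 is optimal.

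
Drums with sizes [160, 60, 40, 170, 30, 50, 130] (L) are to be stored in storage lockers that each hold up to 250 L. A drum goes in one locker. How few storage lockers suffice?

3

Total = 170 + 160 + 130 + 60 + 50 + 40 + 30 = 640 L.
Lower bound: ⌈640/250⌉ = 3 storage lockers.
A packing using 3 storage lockers:
  locker 1: 170 + 60 = 230
  locker 2: 160 + 50 + 40 = 250
  locker 3: 130 + 30 = 160
This matches the lower bound, so 3 is optimal.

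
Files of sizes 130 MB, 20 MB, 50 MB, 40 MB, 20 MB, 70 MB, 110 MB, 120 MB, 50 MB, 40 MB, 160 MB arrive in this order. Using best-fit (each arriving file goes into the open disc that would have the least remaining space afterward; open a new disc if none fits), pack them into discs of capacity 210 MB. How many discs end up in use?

5

  130 → disc 1 (new)  [load 130/210]
  20 → disc 1  [load 150/210]
  50 → disc 1  [load 200/210]
  40 → disc 2 (new)  [load 40/210]
  20 → disc 2  [load 60/210]
  70 → disc 2  [load 130/210]
  110 → disc 3 (new)  [load 110/210]
  120 → disc 4 (new)  [load 120/210]
  50 → disc 2  [load 180/210]
  40 → disc 4  [load 160/210]
  160 → disc 5 (new)  [load 160/210]
5 discs opened.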